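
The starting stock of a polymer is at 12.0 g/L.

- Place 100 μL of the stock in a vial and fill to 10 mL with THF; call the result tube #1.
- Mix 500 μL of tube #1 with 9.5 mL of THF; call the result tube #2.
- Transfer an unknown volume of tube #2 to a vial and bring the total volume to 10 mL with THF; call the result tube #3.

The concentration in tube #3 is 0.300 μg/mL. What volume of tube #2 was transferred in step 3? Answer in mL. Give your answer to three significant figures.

Step 1: 100 μL brought to 10 mL → factor 10000/100 = 100
Step 2: 500 μL + 9.5 mL = 10000 μL total → factor 10000/500 = 20
Step 3: v brought to 10 mL → factor = 10 mL/v
Product of known-step factors = 2000
Overall factor = 12.0 g/L / (0.300 μg/mL) = 40000
Step-3 factor = 40000 / 2000 = 20
v = 10 mL / 20 = 0.500 mL

0.500 mL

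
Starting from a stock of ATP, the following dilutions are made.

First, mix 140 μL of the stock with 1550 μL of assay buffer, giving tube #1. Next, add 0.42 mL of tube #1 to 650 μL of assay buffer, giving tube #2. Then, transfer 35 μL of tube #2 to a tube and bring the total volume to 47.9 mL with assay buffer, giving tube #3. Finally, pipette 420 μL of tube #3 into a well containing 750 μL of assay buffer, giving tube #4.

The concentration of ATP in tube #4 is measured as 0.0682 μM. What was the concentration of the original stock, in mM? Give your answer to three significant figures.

Step 1: 140 μL + 1550 μL = 1690 μL total → factor 1690/140 = 12.071
Step 2: 0.42 mL + 650 μL = 1.07 mL total → factor 1.07/0.42 = 2.5476
Step 3: 35 μL brought to 47.9 mL → factor 47900/35 = 1368.6
Step 4: 420 μL + 750 μL = 1170 μL total → factor 1170/420 = 2.7857
Overall dilution factor = 12.071 × 2.5476 × 1368.6 × 2.7857 = 1.1725 × 10^5
Stock = 0.0682 μM × 1.1725 × 10^5 = 7996 μM = 8.00 mM

8.00 mM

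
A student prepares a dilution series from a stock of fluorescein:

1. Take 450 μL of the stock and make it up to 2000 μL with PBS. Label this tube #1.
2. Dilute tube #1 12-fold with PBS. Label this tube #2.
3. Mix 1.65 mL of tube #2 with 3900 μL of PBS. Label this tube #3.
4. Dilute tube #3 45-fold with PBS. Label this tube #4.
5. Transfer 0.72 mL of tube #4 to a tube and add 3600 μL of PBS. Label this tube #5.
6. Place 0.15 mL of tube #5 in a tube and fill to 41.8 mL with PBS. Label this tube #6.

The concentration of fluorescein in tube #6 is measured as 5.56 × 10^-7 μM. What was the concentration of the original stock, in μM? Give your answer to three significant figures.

7.50 μM

Step 1: 450 μL brought to 2000 μL → factor 2000/450 = 4.4444
Step 2: 12-fold → factor 12
Step 3: 1.65 mL + 3900 μL = 5.55 mL total → factor 5.55/1.65 = 3.3636
Step 4: 45-fold → factor 45
Step 5: 0.72 mL + 3600 μL = 4.32 mL total → factor 4.32/0.72 = 6
Step 6: 0.15 mL brought to 41.8 mL → factor 41.8/0.15 = 278.67
Overall dilution factor = 4.4444 × 12 × 3.3636 × 45 × 6 × 278.67 = 1.3498 × 10^7
Stock = 5.56 × 10^-7 μM × 1.3498 × 10^7 = 7.50 μM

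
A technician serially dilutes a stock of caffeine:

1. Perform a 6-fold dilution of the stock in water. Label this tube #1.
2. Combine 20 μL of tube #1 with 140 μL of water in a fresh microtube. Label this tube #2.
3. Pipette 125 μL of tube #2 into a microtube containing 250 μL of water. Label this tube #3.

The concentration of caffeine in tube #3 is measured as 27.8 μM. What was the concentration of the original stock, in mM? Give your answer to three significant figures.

Step 1: 6-fold → factor 6
Step 2: 20 μL + 140 μL = 160 μL total → factor 160/20 = 8
Step 3: 125 μL + 250 μL = 375 μL total → factor 375/125 = 3
Overall dilution factor = 6 × 8 × 3 = 144
Stock = 27.8 μM × 144 = 4003 μM = 4.00 mM

4.00 mM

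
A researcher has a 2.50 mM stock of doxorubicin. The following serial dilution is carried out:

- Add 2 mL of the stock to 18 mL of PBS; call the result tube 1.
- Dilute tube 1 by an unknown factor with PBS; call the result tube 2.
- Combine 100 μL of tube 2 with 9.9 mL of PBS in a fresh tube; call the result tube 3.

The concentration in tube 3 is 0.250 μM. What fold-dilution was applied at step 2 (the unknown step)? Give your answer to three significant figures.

Step 1: 2 mL + 18 mL = 20 mL total → factor 20/2 = 10
Step 2: unknown factor x
Step 3: 100 μL + 9.9 mL = 10000 μL total → factor 10000/100 = 100
Product of known-step factors = 1000
Overall factor = 2.50 mM / (0.250 μM) = 10000
x = 10000 / 1000 = 10.0

10.0-fold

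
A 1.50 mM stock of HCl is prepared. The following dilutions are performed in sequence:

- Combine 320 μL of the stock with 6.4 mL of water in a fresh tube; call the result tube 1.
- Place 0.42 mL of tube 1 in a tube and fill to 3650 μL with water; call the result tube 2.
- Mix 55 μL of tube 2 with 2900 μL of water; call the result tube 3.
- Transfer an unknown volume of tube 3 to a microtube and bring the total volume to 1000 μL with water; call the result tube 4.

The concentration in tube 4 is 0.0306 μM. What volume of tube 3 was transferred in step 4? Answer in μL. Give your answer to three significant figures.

200 μL

Step 1: 320 μL + 6.4 mL = 6720 μL total → factor 6720/320 = 21
Step 2: 0.42 mL brought to 3650 μL → factor 3.65/0.42 = 8.6905
Step 3: 55 μL + 2900 μL = 2955 μL total → factor 2955/55 = 53.727
Step 4: v brought to 1000 μL → factor = 1000 μL/v
Product of known-step factors = 9805.2
Overall factor = 1.50 mM / (0.0306 μM) = 49020
Step-4 factor = 49020 / 9805.2 = 4.9993
v = 1000 μL / 4.9993 = 200 μL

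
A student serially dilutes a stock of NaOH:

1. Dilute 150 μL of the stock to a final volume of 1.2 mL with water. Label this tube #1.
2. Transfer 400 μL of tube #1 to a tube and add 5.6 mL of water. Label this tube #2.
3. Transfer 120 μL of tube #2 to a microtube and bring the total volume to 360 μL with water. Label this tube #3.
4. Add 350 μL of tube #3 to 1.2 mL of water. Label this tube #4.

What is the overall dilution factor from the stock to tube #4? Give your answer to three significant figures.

1.59 × 10^3

Step 1: 150 μL brought to 1.2 mL → factor 1200/150 = 8
Step 2: 400 μL + 5.6 mL = 6000 μL total → factor 6000/400 = 15
Step 3: 120 μL brought to 360 μL → factor 360/120 = 3
Step 4: 350 μL + 1.2 mL = 1550 μL total → factor 1550/350 = 4.4286
Overall dilution factor = 8 × 15 × 3 × 4.4286 = 1594.3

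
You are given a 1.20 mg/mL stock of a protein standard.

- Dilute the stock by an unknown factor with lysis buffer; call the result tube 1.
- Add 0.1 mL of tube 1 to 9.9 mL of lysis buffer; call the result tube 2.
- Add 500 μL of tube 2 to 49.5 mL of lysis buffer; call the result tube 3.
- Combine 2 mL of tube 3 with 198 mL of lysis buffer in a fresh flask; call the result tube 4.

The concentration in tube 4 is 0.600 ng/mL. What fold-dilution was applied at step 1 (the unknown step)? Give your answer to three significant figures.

Step 1: unknown factor x
Step 2: 0.1 mL + 9.9 mL = 10 mL total → factor 10/0.1 = 100
Step 3: 500 μL + 49.5 mL = 50000 μL total → factor 50000/500 = 100
Step 4: 2 mL + 198 mL = 200 mL total → factor 200/2 = 100
Product of known-step factors = 1 × 10^6
Overall factor = 1.20 mg/mL / (0.600 ng/mL) = 2 × 10^6
x = 2 × 10^6 / 1 × 10^6 = 2.00

2.00-fold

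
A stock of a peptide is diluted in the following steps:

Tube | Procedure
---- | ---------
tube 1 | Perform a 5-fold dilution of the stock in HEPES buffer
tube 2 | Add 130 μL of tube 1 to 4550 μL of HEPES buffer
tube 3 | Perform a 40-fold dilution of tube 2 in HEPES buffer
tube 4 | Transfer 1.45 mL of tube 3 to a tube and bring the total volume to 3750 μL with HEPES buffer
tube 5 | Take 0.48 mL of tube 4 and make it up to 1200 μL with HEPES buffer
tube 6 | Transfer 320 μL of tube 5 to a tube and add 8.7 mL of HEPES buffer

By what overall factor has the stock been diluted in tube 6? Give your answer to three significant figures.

Step 1: 5-fold → factor 5
Step 2: 130 μL + 4550 μL = 4680 μL total → factor 4680/130 = 36
Step 3: 40-fold → factor 40
Step 4: 1.45 mL brought to 3750 μL → factor 3.75/1.45 = 2.5862
Step 5: 0.48 mL brought to 1200 μL → factor 1.2/0.48 = 2.5
Step 6: 320 μL + 8.7 mL = 9020 μL total → factor 9020/320 = 28.188
Overall dilution factor = 5 × 36 × 40 × 2.5862 × 2.5 × 28.188 = 1.3122 × 10^6

1.31 × 10^6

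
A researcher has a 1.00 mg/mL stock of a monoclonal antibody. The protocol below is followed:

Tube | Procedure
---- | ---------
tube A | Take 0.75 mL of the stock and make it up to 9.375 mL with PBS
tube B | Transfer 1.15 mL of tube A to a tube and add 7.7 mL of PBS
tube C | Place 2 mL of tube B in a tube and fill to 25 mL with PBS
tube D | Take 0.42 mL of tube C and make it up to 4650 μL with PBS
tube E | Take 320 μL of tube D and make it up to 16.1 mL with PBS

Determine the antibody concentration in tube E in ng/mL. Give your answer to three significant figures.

1.49 ng/mL

Step 1: 0.75 mL brought to 9.375 mL → factor 9.375/0.75 = 12.5
Step 2: 1.15 mL + 7.7 mL = 8.85 mL total → factor 8.85/1.15 = 7.6957
Step 3: 2 mL brought to 25 mL → factor 25/2 = 12.5
Step 4: 0.42 mL brought to 4650 μL → factor 4.65/0.42 = 11.071
Step 5: 320 μL brought to 16.1 mL → factor 16100/320 = 50.312
Overall dilution factor = 12.5 × 7.6957 × 12.5 × 11.071 × 50.312 = 6.698 × 10^5
Final = 1.00 mg/mL / 6.698 × 10^5 = 1.493 × 10^-6 mg/mL = 1.49 ng/mL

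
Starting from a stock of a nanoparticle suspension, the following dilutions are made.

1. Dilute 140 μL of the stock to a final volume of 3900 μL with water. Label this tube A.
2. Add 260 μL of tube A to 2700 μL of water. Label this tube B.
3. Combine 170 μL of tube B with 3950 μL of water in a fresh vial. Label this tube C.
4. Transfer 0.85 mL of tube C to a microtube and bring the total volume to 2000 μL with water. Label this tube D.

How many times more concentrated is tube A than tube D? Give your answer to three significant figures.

Step 1: 140 μL brought to 3900 μL → factor 3900/140 = 27.857
Step 2: 260 μL + 2700 μL = 2960 μL total → factor 2960/260 = 11.385
Step 3: 170 μL + 3950 μL = 4120 μL total → factor 4120/170 = 24.235
Step 4: 0.85 mL brought to 2000 μL → factor 2/0.85 = 2.3529
Dilution factor to tube A = 27.857; to tube D = 18085
[tube A]/[tube D] = (factor to tube D)/(factor to tube A) = 18085/27.857 = 649

649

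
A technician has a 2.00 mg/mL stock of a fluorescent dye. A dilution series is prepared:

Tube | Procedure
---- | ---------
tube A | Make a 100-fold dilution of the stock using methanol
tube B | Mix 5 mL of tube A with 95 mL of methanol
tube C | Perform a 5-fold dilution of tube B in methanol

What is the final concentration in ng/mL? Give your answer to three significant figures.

Step 1: 100-fold → factor 100
Step 2: 5 mL + 95 mL = 100 mL total → factor 100/5 = 20
Step 3: 5-fold → factor 5
Overall dilution factor = 100 × 20 × 5 = 10000
Final = 2.00 mg/mL / 10000 = 0.0002000 mg/mL = 200 ng/mL

200 ng/mL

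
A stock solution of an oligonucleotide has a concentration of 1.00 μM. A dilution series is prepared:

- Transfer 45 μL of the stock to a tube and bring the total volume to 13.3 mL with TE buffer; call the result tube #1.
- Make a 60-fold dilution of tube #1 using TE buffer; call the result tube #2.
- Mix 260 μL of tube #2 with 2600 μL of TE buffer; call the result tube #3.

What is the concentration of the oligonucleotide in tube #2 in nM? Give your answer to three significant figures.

0.0564 nM

Step 1: 45 μL brought to 13.3 mL → factor 13300/45 = 295.56
Step 2: 60-fold → factor 60
Dilution factor through tube #2 = 295.56 × 60 = 17733
[tube #2] = 1.00 μM / 17733 = 5.639 × 10^-5 μM = 0.0564 nM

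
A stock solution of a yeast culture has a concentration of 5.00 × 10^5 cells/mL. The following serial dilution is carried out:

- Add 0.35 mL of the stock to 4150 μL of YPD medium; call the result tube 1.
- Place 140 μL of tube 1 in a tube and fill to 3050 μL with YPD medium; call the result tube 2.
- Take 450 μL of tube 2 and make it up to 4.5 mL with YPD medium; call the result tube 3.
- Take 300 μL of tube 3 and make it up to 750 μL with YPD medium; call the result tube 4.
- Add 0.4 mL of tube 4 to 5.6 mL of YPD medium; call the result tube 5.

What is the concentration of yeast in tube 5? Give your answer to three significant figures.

Step 1: 0.35 mL + 4150 μL = 4.5 mL total → factor 4.5/0.35 = 12.857
Step 2: 140 μL brought to 3050 μL → factor 3050/140 = 21.786
Step 3: 450 μL brought to 4.5 mL → factor 4500/450 = 10
Step 4: 300 μL brought to 750 μL → factor 750/300 = 2.5
Step 5: 0.4 mL + 5.6 mL = 6 mL total → factor 6/0.4 = 15
Overall dilution factor = 12.857 × 21.786 × 10 × 2.5 × 15 = 1.0504 × 10^5
Final = 5.00 × 10^5 cells/mL / 1.0504 × 10^5 = 4.76 cells/mL

4.76 cells/mL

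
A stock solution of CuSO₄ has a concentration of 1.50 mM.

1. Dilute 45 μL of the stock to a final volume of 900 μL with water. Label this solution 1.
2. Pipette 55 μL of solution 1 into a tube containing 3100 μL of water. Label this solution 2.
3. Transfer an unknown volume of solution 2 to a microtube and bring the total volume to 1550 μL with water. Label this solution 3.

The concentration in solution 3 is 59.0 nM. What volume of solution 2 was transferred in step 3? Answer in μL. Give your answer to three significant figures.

69.9 μL

Step 1: 45 μL brought to 900 μL → factor 900/45 = 20
Step 2: 55 μL + 3100 μL = 3155 μL total → factor 3155/55 = 57.364
Step 3: v brought to 1550 μL → factor = 1550 μL/v
Product of known-step factors = 1147.3
Overall factor = 1.50 mM / (59.0 nM) = 25424
Step-3 factor = 25424 / 1147.3 = 22.16
v = 1550 μL / 22.16 = 69.9 μL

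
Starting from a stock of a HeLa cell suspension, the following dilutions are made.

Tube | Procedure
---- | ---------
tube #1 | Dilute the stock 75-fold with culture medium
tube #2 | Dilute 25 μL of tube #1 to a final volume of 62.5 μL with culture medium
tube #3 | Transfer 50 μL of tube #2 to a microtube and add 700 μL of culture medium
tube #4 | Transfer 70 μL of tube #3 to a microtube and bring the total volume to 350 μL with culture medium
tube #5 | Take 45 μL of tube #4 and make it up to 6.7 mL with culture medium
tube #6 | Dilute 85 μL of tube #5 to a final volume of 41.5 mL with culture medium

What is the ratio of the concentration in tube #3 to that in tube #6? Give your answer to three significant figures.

3.63 × 10^5

Step 1: 75-fold → factor 75
Step 2: 25 μL brought to 62.5 μL → factor 62.5/25 = 2.5
Step 3: 50 μL + 700 μL = 750 μL total → factor 750/50 = 15
Step 4: 70 μL brought to 350 μL → factor 350/70 = 5
Step 5: 45 μL brought to 6.7 mL → factor 6700/45 = 148.89
Step 6: 85 μL brought to 41.5 mL → factor 41500/85 = 488.24
Dilution factor to tube #3 = 2812.5; to tube #6 = 1.0222 × 10^9
[tube #3]/[tube #6] = (factor to tube #6)/(factor to tube #3) = 1.0222 × 10^9/2812.5 = 3.63 × 10^5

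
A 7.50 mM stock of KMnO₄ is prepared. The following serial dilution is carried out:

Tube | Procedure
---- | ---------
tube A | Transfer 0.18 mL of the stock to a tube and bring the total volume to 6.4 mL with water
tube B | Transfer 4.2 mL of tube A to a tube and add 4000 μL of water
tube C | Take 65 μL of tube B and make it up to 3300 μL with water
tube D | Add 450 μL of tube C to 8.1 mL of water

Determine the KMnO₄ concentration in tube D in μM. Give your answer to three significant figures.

0.112 μM

Step 1: 0.18 mL brought to 6.4 mL → factor 6.4/0.18 = 35.556
Step 2: 4.2 mL + 4000 μL = 8.2 mL total → factor 8.2/4.2 = 1.9524
Step 3: 65 μL brought to 3300 μL → factor 3300/65 = 50.769
Step 4: 450 μL + 8.1 mL = 8550 μL total → factor 8550/450 = 19
Overall dilution factor = 35.556 × 1.9524 × 50.769 × 19 = 66962
Final = 7.50 mM / 66962 = 0.0001120 mM = 0.112 μM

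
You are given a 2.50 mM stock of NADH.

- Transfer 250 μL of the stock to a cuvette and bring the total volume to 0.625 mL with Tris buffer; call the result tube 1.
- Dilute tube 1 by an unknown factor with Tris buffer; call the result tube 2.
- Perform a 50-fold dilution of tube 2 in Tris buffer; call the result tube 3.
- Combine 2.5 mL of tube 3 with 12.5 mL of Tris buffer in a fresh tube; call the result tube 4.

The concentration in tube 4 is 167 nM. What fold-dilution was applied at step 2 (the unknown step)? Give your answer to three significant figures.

20.0-fold

Step 1: 250 μL brought to 0.625 mL → factor 625/250 = 2.5
Step 2: unknown factor x
Step 3: 50-fold → factor 50
Step 4: 2.5 mL + 12.5 mL = 15 mL total → factor 15/2.5 = 6
Product of known-step factors = 750
Overall factor = 2.50 mM / (167 nM) = 14970
x = 14970 / 750 = 20.0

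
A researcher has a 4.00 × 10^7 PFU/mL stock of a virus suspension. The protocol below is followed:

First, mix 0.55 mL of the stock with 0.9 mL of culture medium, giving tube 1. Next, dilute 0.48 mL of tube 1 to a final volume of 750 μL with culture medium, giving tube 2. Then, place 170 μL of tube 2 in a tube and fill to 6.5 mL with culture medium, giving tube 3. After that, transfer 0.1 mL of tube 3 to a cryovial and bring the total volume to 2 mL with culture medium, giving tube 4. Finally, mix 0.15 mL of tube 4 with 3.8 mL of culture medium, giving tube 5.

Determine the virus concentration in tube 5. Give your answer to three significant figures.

482 PFU/mL

Step 1: 0.55 mL + 0.9 mL = 1.45 mL total → factor 1.45/0.55 = 2.6364
Step 2: 0.48 mL brought to 750 μL → factor 0.75/0.48 = 1.5625
Step 3: 170 μL brought to 6.5 mL → factor 6500/170 = 38.235
Step 4: 0.1 mL brought to 2 mL → factor 2/0.1 = 20
Step 5: 0.15 mL + 3.8 mL = 3.95 mL total → factor 3.95/0.15 = 26.333
Overall dilution factor = 2.6364 × 1.5625 × 38.235 × 20 × 26.333 = 82952
Final = 4.00 × 10^7 PFU/mL / 82952 = 482 PFU/mL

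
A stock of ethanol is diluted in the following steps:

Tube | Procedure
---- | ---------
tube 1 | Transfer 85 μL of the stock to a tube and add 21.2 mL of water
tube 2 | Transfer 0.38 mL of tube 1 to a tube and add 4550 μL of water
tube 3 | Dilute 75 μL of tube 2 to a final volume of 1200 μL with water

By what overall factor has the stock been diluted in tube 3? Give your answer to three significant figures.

Step 1: 85 μL + 21.2 mL = 21285 μL total → factor 21285/85 = 250.41
Step 2: 0.38 mL + 4550 μL = 4.93 mL total → factor 4.93/0.38 = 12.974
Step 3: 75 μL brought to 1200 μL → factor 1200/75 = 16
Overall dilution factor = 250.41 × 12.974 × 16 = 51980

5.20 × 10^4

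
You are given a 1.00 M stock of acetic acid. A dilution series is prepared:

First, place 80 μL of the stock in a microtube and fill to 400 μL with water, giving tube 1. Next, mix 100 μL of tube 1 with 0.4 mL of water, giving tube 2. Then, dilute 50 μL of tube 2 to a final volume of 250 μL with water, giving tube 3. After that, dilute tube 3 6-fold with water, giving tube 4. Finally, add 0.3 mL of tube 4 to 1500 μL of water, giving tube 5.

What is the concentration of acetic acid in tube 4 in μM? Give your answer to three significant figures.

Step 1: 80 μL brought to 400 μL → factor 400/80 = 5
Step 2: 100 μL + 0.4 mL = 500 μL total → factor 500/100 = 5
Step 3: 50 μL brought to 250 μL → factor 250/50 = 5
Step 4: 6-fold → factor 6
Dilution factor through tube 4 = 5 × 5 × 5 × 6 = 750
[tube 4] = 1.00 M / 750 = 0.001333 M = 1.33 × 10^3 μM

1.33 × 10^3 μM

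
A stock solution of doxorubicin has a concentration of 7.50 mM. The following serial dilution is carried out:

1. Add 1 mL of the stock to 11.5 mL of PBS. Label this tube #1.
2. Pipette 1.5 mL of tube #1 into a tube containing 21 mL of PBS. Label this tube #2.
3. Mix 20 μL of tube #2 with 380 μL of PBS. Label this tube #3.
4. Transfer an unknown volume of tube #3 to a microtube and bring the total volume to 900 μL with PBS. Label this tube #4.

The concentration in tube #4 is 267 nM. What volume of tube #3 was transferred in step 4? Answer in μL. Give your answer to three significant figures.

120 μL

Step 1: 1 mL + 11.5 mL = 12.5 mL total → factor 12.5/1 = 12.5
Step 2: 1.5 mL + 21 mL = 22.5 mL total → factor 22.5/1.5 = 15
Step 3: 20 μL + 380 μL = 400 μL total → factor 400/20 = 20
Step 4: v brought to 900 μL → factor = 900 μL/v
Product of known-step factors = 3750
Overall factor = 7.50 mM / (267 nM) = 28090
Step-4 factor = 28090 / 3750 = 7.4906
v = 900 μL / 7.4906 = 120 μL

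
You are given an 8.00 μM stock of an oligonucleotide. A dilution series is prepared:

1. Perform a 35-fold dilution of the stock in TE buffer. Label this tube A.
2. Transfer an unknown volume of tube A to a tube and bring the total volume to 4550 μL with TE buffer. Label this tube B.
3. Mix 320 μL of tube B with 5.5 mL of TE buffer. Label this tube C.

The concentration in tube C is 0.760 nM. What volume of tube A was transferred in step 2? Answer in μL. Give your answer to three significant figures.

275 μL

Step 1: 35-fold → factor 35
Step 2: v brought to 4550 μL → factor = 4550 μL/v
Step 3: 320 μL + 5.5 mL = 5820 μL total → factor 5820/320 = 18.188
Product of known-step factors = 636.56
Overall factor = 8.00 μM / (0.760 nM) = 10526
Step-2 factor = 10526 / 636.56 = 16.536
v = 4550 μL / 16.536 = 275 μL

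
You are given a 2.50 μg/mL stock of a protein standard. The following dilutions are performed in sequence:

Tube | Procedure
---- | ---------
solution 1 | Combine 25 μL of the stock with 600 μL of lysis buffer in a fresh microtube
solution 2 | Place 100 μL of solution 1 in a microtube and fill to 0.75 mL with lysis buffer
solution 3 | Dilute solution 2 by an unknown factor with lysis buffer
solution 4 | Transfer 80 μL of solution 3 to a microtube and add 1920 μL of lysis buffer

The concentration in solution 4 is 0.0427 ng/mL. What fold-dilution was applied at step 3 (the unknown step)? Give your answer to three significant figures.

Step 1: 25 μL + 600 μL = 625 μL total → factor 625/25 = 25
Step 2: 100 μL brought to 0.75 mL → factor 750/100 = 7.5
Step 3: unknown factor x
Step 4: 80 μL + 1920 μL = 2000 μL total → factor 2000/80 = 25
Product of known-step factors = 4687.5
Overall factor = 2.50 μg/mL / (0.0427 ng/mL) = 58548
x = 58548 / 4687.5 = 12.5

12.5-fold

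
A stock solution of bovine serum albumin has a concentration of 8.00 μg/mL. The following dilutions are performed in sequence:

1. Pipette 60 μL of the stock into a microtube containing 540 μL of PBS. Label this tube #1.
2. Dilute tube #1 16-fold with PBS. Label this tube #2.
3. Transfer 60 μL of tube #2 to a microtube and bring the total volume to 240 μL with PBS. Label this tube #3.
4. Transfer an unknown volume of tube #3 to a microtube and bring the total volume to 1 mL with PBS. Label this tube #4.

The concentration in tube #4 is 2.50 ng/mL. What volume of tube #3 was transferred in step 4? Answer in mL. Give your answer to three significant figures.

0.200 mL

Step 1: 60 μL + 540 μL = 600 μL total → factor 600/60 = 10
Step 2: 16-fold → factor 16
Step 3: 60 μL brought to 240 μL → factor 240/60 = 4
Step 4: v brought to 1 mL → factor = 1 mL/v
Product of known-step factors = 640
Overall factor = 8.00 μg/mL / (2.50 ng/mL) = 3200
Step-4 factor = 3200 / 640 = 5
v = 1 mL / 5 = 0.200 mL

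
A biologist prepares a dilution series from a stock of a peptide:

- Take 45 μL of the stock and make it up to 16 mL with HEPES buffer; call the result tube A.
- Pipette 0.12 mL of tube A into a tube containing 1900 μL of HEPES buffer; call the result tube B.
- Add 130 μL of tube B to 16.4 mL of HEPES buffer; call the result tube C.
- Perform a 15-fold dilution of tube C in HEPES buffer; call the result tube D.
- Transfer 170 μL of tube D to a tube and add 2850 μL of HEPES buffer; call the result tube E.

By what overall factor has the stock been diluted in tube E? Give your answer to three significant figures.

Step 1: 45 μL brought to 16 mL → factor 16000/45 = 355.56
Step 2: 0.12 mL + 1900 μL = 2.02 mL total → factor 2.02/0.12 = 16.833
Step 3: 130 μL + 16.4 mL = 16530 μL total → factor 16530/130 = 127.15
Step 4: 15-fold → factor 15
Step 5: 170 μL + 2850 μL = 3020 μL total → factor 3020/170 = 17.765
Overall dilution factor = 355.56 × 16.833 × 127.15 × 15 × 17.765 = 2.0279 × 10^8

2.03 × 10^8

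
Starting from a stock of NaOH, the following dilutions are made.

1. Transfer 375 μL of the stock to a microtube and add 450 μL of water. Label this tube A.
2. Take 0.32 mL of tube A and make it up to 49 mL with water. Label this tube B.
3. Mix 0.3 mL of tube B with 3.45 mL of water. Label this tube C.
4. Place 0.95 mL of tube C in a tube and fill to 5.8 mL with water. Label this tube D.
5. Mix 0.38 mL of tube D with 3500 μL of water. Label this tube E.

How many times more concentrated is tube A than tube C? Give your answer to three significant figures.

1.91 × 10^3

Step 1: 375 μL + 450 μL = 825 μL total → factor 825/375 = 2.2
Step 2: 0.32 mL brought to 49 mL → factor 49/0.32 = 153.12
Step 3: 0.3 mL + 3.45 mL = 3.75 mL total → factor 3.75/0.3 = 12.5
Dilution factor to tube A = 2.2; to tube C = 4210.9
[tube A]/[tube C] = (factor to tube C)/(factor to tube A) = 4210.9/2.2 = 1.91 × 10^3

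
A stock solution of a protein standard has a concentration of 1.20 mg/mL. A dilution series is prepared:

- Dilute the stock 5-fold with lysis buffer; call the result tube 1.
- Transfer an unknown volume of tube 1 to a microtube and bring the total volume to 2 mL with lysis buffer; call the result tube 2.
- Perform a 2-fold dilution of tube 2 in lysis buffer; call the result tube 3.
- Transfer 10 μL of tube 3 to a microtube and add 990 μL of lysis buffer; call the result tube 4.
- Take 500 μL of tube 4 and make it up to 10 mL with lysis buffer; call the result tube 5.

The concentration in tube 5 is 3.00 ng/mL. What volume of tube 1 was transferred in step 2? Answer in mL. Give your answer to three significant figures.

Step 1: 5-fold → factor 5
Step 2: v brought to 2 mL → factor = 2 mL/v
Step 3: 2-fold → factor 2
Step 4: 10 μL + 990 μL = 1000 μL total → factor 1000/10 = 100
Step 5: 500 μL brought to 10 mL → factor 10000/500 = 20
Product of known-step factors = 20000
Overall factor = 1.20 mg/mL / (3.00 ng/mL) = 4 × 10^5
Step-2 factor = 4 × 10^5 / 20000 = 20
v = 2 mL / 20 = 0.100 mL

0.100 mL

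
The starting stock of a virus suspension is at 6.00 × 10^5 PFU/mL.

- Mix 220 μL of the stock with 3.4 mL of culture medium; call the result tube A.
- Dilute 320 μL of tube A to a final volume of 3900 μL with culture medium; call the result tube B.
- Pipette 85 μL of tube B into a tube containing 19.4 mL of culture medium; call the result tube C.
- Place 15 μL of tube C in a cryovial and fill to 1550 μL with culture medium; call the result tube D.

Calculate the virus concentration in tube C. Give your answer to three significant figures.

13.1 PFU/mL

Step 1: 220 μL + 3.4 mL = 3620 μL total → factor 3620/220 = 16.455
Step 2: 320 μL brought to 3900 μL → factor 3900/320 = 12.188
Step 3: 85 μL + 19.4 mL = 19485 μL total → factor 19485/85 = 229.24
Dilution factor through tube C = 16.455 × 12.188 × 229.24 = 45971
[tube C] = 6.00 × 10^5 PFU/mL / 45971 = 13.1 PFU/mL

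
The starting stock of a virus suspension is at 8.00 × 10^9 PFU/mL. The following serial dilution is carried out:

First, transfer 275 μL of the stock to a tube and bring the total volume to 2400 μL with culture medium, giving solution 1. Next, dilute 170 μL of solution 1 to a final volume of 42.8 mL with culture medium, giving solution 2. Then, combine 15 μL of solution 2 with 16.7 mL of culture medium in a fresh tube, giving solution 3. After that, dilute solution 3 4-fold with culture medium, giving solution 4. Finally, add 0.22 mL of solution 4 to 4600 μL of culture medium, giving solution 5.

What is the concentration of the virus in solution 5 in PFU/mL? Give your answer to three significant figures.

37.3 PFU/mL

Step 1: 275 μL brought to 2400 μL → factor 2400/275 = 8.7273
Step 2: 170 μL brought to 42.8 mL → factor 42800/170 = 251.76
Step 3: 15 μL + 16.7 mL = 16715 μL total → factor 16715/15 = 1114.3
Step 4: 4-fold → factor 4
Step 5: 0.22 mL + 4600 μL = 4.82 mL total → factor 4.82/0.22 = 21.909
Overall dilution factor = 8.7273 × 251.76 × 1114.3 × 4 × 21.909 = 2.1457 × 10^8
Final = 8.00 × 10^9 PFU/mL / 2.1457 × 10^8 = 37.3 PFU/mL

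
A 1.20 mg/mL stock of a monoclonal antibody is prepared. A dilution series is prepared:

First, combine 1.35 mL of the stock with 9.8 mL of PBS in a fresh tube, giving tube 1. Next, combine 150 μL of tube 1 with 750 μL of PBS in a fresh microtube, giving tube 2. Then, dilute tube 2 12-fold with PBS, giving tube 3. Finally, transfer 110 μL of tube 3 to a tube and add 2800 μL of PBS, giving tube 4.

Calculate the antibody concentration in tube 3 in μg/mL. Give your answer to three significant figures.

2.02 μg/mL

Step 1: 1.35 mL + 9.8 mL = 11.15 mL total → factor 11.15/1.35 = 8.2593
Step 2: 150 μL + 750 μL = 900 μL total → factor 900/150 = 6
Step 3: 12-fold → factor 12
Dilution factor through tube 3 = 8.2593 × 6 × 12 = 594.67
[tube 3] = 1.20 mg/mL / 594.67 = 0.002018 mg/mL = 2.02 μg/mL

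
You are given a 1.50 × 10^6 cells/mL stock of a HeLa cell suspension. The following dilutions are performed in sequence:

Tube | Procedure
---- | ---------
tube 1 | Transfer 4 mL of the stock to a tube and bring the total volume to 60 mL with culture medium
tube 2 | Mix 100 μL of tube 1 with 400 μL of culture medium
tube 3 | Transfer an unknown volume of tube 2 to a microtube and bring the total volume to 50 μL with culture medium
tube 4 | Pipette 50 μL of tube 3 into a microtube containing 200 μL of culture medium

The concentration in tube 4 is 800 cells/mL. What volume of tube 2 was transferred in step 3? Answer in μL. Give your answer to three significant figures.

10.0 μL

Step 1: 4 mL brought to 60 mL → factor 60/4 = 15
Step 2: 100 μL + 400 μL = 500 μL total → factor 500/100 = 5
Step 3: v brought to 50 μL → factor = 50 μL/v
Step 4: 50 μL + 200 μL = 250 μL total → factor 250/50 = 5
Product of known-step factors = 375
Overall factor = 1.50 × 10^6 cells/mL / (800 cells/mL) = 1875
Step-3 factor = 1875 / 375 = 5
v = 50 μL / 5 = 10.0 μL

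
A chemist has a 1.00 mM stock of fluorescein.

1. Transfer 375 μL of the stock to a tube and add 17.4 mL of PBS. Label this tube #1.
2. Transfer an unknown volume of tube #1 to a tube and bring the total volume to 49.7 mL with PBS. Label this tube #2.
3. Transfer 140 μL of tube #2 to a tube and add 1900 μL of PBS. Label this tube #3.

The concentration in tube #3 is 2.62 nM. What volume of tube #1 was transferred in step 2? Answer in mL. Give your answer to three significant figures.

Step 1: 375 μL + 17.4 mL = 17775 μL total → factor 17775/375 = 47.4
Step 2: v brought to 49.7 mL → factor = 49.7 mL/v
Step 3: 140 μL + 1900 μL = 2040 μL total → factor 2040/140 = 14.571
Product of known-step factors = 690.69
Overall factor = 1.00 mM / (2.62 nM) = 3.8168 × 10^5
Step-2 factor = 3.8168 × 10^5 / 690.69 = 552.61
v = 49.7 mL / 552.61 = 0.0899 mL

0.0899 mL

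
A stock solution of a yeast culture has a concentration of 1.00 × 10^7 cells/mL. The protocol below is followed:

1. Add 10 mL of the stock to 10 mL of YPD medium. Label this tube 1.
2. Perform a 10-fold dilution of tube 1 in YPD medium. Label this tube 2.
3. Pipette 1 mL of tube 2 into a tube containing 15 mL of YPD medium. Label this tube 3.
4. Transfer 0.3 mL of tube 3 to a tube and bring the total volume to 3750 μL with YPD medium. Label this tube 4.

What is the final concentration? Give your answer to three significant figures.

2.50 × 10^3 cells/mL

Step 1: 10 mL + 10 mL = 20 mL total → factor 20/10 = 2
Step 2: 10-fold → factor 10
Step 3: 1 mL + 15 mL = 16 mL total → factor 16/1 = 16
Step 4: 0.3 mL brought to 3750 μL → factor 3.75/0.3 = 12.5
Overall dilution factor = 2 × 10 × 16 × 12.5 = 4000
Final = 1.00 × 10^7 cells/mL / 4000 = 2.50 × 10^3 cells/mL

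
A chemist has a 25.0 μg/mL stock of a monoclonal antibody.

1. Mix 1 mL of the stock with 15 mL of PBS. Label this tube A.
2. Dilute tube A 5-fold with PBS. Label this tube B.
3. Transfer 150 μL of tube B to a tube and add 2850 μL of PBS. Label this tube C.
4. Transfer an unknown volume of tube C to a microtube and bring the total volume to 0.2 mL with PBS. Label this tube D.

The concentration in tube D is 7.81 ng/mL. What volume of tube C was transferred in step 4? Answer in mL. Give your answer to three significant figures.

0.100 mL

Step 1: 1 mL + 15 mL = 16 mL total → factor 16/1 = 16
Step 2: 5-fold → factor 5
Step 3: 150 μL + 2850 μL = 3000 μL total → factor 3000/150 = 20
Step 4: v brought to 0.2 mL → factor = 0.2 mL/v
Product of known-step factors = 1600
Overall factor = 25.0 μg/mL / (7.81 ng/mL) = 3201
Step-4 factor = 3201 / 1600 = 2.0006
v = 0.2 mL / 2.0006 = 0.100 mL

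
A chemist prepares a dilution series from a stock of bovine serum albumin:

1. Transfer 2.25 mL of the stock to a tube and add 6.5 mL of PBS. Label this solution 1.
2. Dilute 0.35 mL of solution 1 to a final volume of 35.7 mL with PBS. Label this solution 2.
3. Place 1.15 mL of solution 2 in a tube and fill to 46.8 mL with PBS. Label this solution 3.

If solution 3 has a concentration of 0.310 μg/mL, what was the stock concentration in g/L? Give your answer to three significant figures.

Step 1: 2.25 mL + 6.5 mL = 8.75 mL total → factor 8.75/2.25 = 3.8889
Step 2: 0.35 mL brought to 35.7 mL → factor 35.7/0.35 = 102
Step 3: 1.15 mL brought to 46.8 mL → factor 46.8/1.15 = 40.696
Overall dilution factor = 3.8889 × 102 × 40.696 = 16143
Stock = 0.310 μg/mL × 16143 = 5004 μg/mL = 5.00 g/L

5.00 g/L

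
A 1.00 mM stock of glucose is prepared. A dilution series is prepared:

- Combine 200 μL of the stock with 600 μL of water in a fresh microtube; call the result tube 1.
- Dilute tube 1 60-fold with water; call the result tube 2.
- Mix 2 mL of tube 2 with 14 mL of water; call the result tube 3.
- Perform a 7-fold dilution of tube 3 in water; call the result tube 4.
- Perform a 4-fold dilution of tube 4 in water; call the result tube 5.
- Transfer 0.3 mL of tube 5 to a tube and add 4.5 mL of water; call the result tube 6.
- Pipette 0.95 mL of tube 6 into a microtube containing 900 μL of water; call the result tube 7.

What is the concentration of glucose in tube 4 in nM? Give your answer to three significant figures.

Step 1: 200 μL + 600 μL = 800 μL total → factor 800/200 = 4
Step 2: 60-fold → factor 60
Step 3: 2 mL + 14 mL = 16 mL total → factor 16/2 = 8
Step 4: 7-fold → factor 7
Dilution factor through tube 4 = 4 × 60 × 8 × 7 = 13440
[tube 4] = 1.00 mM / 13440 = 7.440 × 10^-5 mM = 74.4 nM

74.4 nM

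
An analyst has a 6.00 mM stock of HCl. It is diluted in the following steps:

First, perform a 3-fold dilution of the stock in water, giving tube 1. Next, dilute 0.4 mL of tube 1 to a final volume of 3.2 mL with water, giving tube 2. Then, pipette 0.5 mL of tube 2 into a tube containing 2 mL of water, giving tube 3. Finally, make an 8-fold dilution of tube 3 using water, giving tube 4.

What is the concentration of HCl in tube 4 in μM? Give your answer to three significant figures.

Step 1: 3-fold → factor 3
Step 2: 0.4 mL brought to 3.2 mL → factor 3.2/0.4 = 8
Step 3: 0.5 mL + 2 mL = 2.5 mL total → factor 2.5/0.5 = 5
Step 4: 8-fold → factor 8
Dilution factor through tube 4 = 3 × 8 × 5 × 8 = 960
[tube 4] = 6.00 mM / 960 = 0.006250 mM = 6.25 μM

6.25 μM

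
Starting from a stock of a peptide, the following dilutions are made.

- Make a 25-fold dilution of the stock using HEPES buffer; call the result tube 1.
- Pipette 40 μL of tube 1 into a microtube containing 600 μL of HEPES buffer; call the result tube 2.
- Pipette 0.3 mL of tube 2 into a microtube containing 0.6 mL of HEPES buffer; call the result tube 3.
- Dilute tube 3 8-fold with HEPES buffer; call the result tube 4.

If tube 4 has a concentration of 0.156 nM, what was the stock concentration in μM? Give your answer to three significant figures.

Step 1: 25-fold → factor 25
Step 2: 40 μL + 600 μL = 640 μL total → factor 640/40 = 16
Step 3: 0.3 mL + 0.6 mL = 0.9 mL total → factor 0.9/0.3 = 3
Step 4: 8-fold → factor 8
Overall dilution factor = 25 × 16 × 3 × 8 = 9600
Stock = 0.156 nM × 9600 = 1498 nM = 1.50 μM

1.50 μM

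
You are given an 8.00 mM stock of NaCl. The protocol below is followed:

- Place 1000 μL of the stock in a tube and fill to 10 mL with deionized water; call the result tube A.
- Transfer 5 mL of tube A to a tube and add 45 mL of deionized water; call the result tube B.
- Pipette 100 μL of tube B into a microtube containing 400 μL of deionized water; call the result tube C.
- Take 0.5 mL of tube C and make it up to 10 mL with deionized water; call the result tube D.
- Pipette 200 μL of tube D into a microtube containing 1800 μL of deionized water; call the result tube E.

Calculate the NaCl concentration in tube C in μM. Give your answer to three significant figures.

16.0 μM

Step 1: 1000 μL brought to 10 mL → factor 10000/1000 = 10
Step 2: 5 mL + 45 mL = 50 mL total → factor 50/5 = 10
Step 3: 100 μL + 400 μL = 500 μL total → factor 500/100 = 5
Dilution factor through tube C = 10 × 10 × 5 = 500
[tube C] = 8.00 mM / 500 = 0.01600 mM = 16.0 μM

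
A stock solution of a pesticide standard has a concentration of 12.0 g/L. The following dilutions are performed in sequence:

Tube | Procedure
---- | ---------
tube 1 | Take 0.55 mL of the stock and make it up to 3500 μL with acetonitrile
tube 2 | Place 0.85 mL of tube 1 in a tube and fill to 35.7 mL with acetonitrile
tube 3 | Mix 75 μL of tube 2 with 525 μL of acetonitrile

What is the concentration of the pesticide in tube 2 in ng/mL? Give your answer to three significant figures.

4.49 × 10^4 ng/mL

Step 1: 0.55 mL brought to 3500 μL → factor 3.5/0.55 = 6.3636
Step 2: 0.85 mL brought to 35.7 mL → factor 35.7/0.85 = 42
Dilution factor through tube 2 = 6.3636 × 42 = 267.27
[tube 2] = 12.0 g/L / 267.27 = 0.04490 g/L = 4.49 × 10^4 ng/mL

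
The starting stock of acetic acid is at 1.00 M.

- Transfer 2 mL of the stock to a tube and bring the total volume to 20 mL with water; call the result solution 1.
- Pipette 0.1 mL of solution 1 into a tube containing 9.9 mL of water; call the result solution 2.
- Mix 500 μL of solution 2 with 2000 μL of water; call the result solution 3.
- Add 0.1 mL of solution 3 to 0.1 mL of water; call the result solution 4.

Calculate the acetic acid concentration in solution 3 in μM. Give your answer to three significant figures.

Step 1: 2 mL brought to 20 mL → factor 20/2 = 10
Step 2: 0.1 mL + 9.9 mL = 10 mL total → factor 10/0.1 = 100
Step 3: 500 μL + 2000 μL = 2500 μL total → factor 2500/500 = 5
Dilution factor through solution 3 = 10 × 100 × 5 = 5000
[solution 3] = 1.00 M / 5000 = 0.0002000 M = 200 μM

200 μM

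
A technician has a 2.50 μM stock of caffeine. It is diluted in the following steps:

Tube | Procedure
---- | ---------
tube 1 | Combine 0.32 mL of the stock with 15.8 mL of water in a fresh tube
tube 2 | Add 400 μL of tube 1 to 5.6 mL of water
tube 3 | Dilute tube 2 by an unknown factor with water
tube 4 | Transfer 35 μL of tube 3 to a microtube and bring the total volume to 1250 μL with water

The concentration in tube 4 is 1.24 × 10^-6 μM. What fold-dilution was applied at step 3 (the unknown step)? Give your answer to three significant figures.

74.7-fold

Step 1: 0.32 mL + 15.8 mL = 16.12 mL total → factor 16.12/0.32 = 50.375
Step 2: 400 μL + 5.6 mL = 6000 μL total → factor 6000/400 = 15
Step 3: unknown factor x
Step 4: 35 μL brought to 1250 μL → factor 1250/35 = 35.714
Product of known-step factors = 26987
Overall factor = 2.50 μM / (1.24 × 10^-6 μM) = 2.0161 × 10^6
x = 2.0161 × 10^6 / 26987 = 74.7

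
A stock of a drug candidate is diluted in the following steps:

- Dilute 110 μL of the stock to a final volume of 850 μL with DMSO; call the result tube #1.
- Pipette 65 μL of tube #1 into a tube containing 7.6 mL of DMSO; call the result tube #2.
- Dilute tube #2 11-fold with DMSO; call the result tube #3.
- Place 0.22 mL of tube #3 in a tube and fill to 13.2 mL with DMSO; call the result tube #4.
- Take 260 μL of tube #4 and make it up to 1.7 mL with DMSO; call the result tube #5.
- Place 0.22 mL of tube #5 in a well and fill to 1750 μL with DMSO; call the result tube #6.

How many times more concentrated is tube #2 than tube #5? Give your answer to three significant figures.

4.32 × 10^3

Step 1: 110 μL brought to 850 μL → factor 850/110 = 7.7273
Step 2: 65 μL + 7.6 mL = 7665 μL total → factor 7665/65 = 117.92
Step 3: 11-fold → factor 11
Step 4: 0.22 mL brought to 13.2 mL → factor 13.2/0.22 = 60
Step 5: 260 μL brought to 1.7 mL → factor 1700/260 = 6.5385
Dilution factor to tube #2 = 911.22; to tube #5 = 3.9323 × 10^6
[tube #2]/[tube #5] = (factor to tube #5)/(factor to tube #2) = 3.9323 × 10^6/911.22 = 4.32 × 10^3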